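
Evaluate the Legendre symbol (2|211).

Pull out 2: since 211 ≡ 3 (mod 8), (2/211) = -1.
Reached (1/211) = 1. Collecting the sign flips along the way, the symbol is -1.

-1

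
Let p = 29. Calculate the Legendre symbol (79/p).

-1

First reduce: 79 ≡ 21 (mod 29).
Reciprocity: 21 ≡ 1 and 29 ≡ 1 (mod 4), so (21/29) = +(29/21).
Reduce top mod 21: now compute (8/21).
Pull out 2^3: since 21 ≡ 5 (mod 8), (2/21) = -1, so (2/21)^3 = -1.
Reached (1/21) = 1. Collecting the sign flips along the way, the symbol is -1.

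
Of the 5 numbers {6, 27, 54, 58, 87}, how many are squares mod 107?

2

(6/107) = -1 → non-residue.
(27/107) = +1 → QR.
(54/107) = -1 → non-residue.
(58/107) = -1 → non-residue.
(87/107) = +1 → QR.
Total quadratic residues among the 5: 2.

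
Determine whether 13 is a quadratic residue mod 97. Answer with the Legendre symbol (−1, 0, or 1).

Euler's criterion: (13/97) ≡ 13^48 (mod 97).
13^2 ≡ 72 (mod 97)
13^4 ≡ 43 (mod 97)
13^8 ≡ 6 (mod 97)
13^16 ≡ 36 (mod 97)
13^32 ≡ 35 (mod 97)
13^48 = 13^(32+16) ≡ 96 (mod 97).
Result is 96 ≡ −1, so (13/97) = −1.

-1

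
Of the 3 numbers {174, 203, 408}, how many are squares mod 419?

(174/419) = -1 → non-residue.
(203/419) = +1 → QR.
(408/419) = +1 → QR.
Total quadratic residues among the 3: 2.

2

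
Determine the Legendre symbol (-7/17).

Euler's criterion: (-7/17) ≡ 10^8 (mod 17).
10^2 ≡ 15 (mod 17)
10^4 ≡ 4 (mod 17)
10^8 ≡ 16 (mod 17)
10^8 = 10^(8) ≡ 16 (mod 17).
Result is 16 ≡ −1, so (-7/17) = −1.

-1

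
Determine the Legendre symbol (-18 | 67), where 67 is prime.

1

First reduce: -18 ≡ 49 (mod 67).
Reciprocity: 49 ≡ 1 and 67 ≡ 3 (mod 4), so (49/67) = +(67/49).
Reduce top mod 49: now compute (18/49).
Pull out 2: since 49 ≡ 1 (mod 8), (2/49) = +1.
Reciprocity: 9 ≡ 1 and 49 ≡ 1 (mod 4), so (9/49) = +(49/9).
Reduce top mod 9: now compute (4/9).
Pull out 2^2: since 9 ≡ 1 (mod 8), (2/9) = +1, so (2/9)^2 = +1.
Reached (1/9) = 1. Collecting the sign flips along the way, the symbol is +1.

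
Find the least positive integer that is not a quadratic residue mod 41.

3

(2/41) = +1, so 2 is a residue.
(3/41) = −1, so 3 is the smallest positive non-residue mod 41.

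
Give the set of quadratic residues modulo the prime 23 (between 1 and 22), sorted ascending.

Square k = 1,…,11 (k and 23−k give the same square):
1²=1, 2²=4, 3²=9, 4²=16, 5²≡2, 6²≡13, 7²≡3, 8²≡18, 9²≡12, 10²≡8, 11²≡6 (mod 23).
So the quadratic residues mod 23 are {1, 2, 3, 4, 6, 8, 9, 12, 13, 16, 18}.

1, 2, 3, 4, 6, 8, 9, 12, 13, 16, 18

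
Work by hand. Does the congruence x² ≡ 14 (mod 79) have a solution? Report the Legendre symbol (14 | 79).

Pull out 2: since 79 ≡ 7 (mod 8), (2/79) = +1.
Reciprocity: 7 ≡ 3 and 79 ≡ 3 (mod 4), so (7/79) = −(79/7).
Reduce top mod 7: now compute (2/7).
Pull out 2: since 7 ≡ 7 (mod 8), (2/7) = +1.
Reached (1/7) = 1. Collecting the sign flips along the way, the symbol is -1.

-1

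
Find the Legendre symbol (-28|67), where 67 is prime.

First reduce: -28 ≡ 39 (mod 67).
Reciprocity: 39 ≡ 3 and 67 ≡ 3 (mod 4), so (39/67) = −(67/39).
Reduce top mod 39: now compute (28/39).
Pull out 2^2: since 39 ≡ 7 (mod 8), (2/39) = +1, so (2/39)^2 = +1.
Reciprocity: 7 ≡ 3 and 39 ≡ 3 (mod 4), so (7/39) = −(39/7).
Reduce top mod 7: now compute (4/7).
Pull out 2^2: since 7 ≡ 7 (mod 8), (2/7) = +1, so (2/7)^2 = +1.
Reached (1/7) = 1. Collecting the sign flips along the way, the symbol is +1.

1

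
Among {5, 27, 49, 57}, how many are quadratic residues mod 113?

2

(5/113) = -1 → non-residue.
(27/113) = -1 → non-residue.
(49/113) = +1 → QR.
(57/113) = +1 → QR.
Total quadratic residues among the 4: 2.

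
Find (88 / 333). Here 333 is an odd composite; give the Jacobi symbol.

Pull out 2^3: since 333 ≡ 5 (mod 8), (2/333) = -1, so (2/333)^3 = -1.
Reciprocity: 11 ≡ 3 and 333 ≡ 1 (mod 4), so (11/333) = +(333/11).
Reduce top mod 11: now compute (3/11).
Reciprocity: 3 ≡ 3 and 11 ≡ 3 (mod 4), so (3/11) = −(11/3).
Reduce top mod 3: now compute (2/3).
Pull out 2: since 3 ≡ 3 (mod 8), (2/3) = -1.
Reached (1/3) = 1. Collecting the sign flips along the way, the symbol is -1.

-1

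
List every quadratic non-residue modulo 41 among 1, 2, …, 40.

3 6 7 11 12 13 14 15 17 19 22 24 26 27 28 29 30 34 35 38

Square k = 1,…,20 (k and 41−k give the same square):
1²=1, 2²=4, 3²=9, 4²=16, 5²=25, 6²=36, 7²≡8, 8²≡23, 9²≡40, 10²≡18, 11²≡39, 12²≡21, 13²≡5, 14²≡32, 15²≡20, 16²≡10, 17²≡2, 18²≡37, 19²≡33, 20²≡31 (mod 41).
The residues are {1, 2, 4, 5, 8, 9, 10, 16, 18, 20, 21, 23, 25, 31, 32, 33, 36, 37, 39, 40}; the non-residues are the remaining 20 nonzero classes.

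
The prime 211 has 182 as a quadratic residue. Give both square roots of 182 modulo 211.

56, 155

Since 211 ≡ 3 (mod 4), a square root of 182 is 182^((211+1)/4) = 182^53 mod 211.
Repeated squaring: 182^2≡208, 182^4≡9, 182^8≡81, 182^16≡20, 182^32≡189 (mod 211).
182^53 = 182^(32+16+4+1) ≡ 56 (mod 211).
Check: 56² = 3136 ≡ 182 (mod 211). The two roots are 56 and 155.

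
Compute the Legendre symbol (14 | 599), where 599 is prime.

-1

Pull out 2: since 599 ≡ 7 (mod 8), (2/599) = +1.
Reciprocity: 7 ≡ 3 and 599 ≡ 3 (mod 4), so (7/599) = −(599/7).
Reduce top mod 7: now compute (4/7).
Pull out 2^2: since 7 ≡ 7 (mod 8), (2/7) = +1, so (2/7)^2 = +1.
Reached (1/7) = 1. Collecting the sign flips along the way, the symbol is -1.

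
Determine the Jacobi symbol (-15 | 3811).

1

First reduce: -15 ≡ 3796 (mod 3811).
Pull out 2^2: since 3811 ≡ 3 (mod 8), (2/3811) = -1, so (2/3811)^2 = +1.
Reciprocity: 949 ≡ 1 and 3811 ≡ 3 (mod 4), so (949/3811) = +(3811/949).
Reduce top mod 949: now compute (15/949).
Reciprocity: 15 ≡ 3 and 949 ≡ 1 (mod 4), so (15/949) = +(949/15).
Reduce top mod 15: now compute (4/15).
Pull out 2^2: since 15 ≡ 7 (mod 8), (2/15) = +1, so (2/15)^2 = +1.
Reached (1/15) = 1. Collecting the sign flips along the way, the symbol is +1.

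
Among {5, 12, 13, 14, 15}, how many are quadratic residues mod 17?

(5/17) = -1 → non-residue.
(12/17) = -1 → non-residue.
(13/17) = +1 → QR.
(14/17) = -1 → non-residue.
(15/17) = +1 → QR.
Total quadratic residues among the 5: 2.

2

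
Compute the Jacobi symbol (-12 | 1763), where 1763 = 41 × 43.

First reduce: -12 ≡ 1751 (mod 1763).
Reciprocity: 1751 ≡ 3 and 1763 ≡ 3 (mod 4), so (1751/1763) = −(1763/1751).
Reduce top mod 1751: now compute (12/1751).
Pull out 2^2: since 1751 ≡ 7 (mod 8), (2/1751) = +1, so (2/1751)^2 = +1.
Reciprocity: 3 ≡ 3 and 1751 ≡ 3 (mod 4), so (3/1751) = −(1751/3).
Reduce top mod 3: now compute (2/3).
Pull out 2: since 3 ≡ 3 (mod 8), (2/3) = -1.
Reached (1/3) = 1. Collecting the sign flips along the way, the symbol is -1.

-1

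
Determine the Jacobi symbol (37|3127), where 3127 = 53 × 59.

-1

Reciprocity: 37 ≡ 1 and 3127 ≡ 3 (mod 4), so (37/3127) = +(3127/37).
Reduce top mod 37: now compute (19/37).
Reciprocity: 19 ≡ 3 and 37 ≡ 1 (mod 4), so (19/37) = +(37/19).
Reduce top mod 19: now compute (18/19).
Pull out 2: since 19 ≡ 3 (mod 8), (2/19) = -1.
Reciprocity: 9 ≡ 1 and 19 ≡ 3 (mod 4), so (9/19) = +(19/9).
Reduce top mod 9: now compute (1/9).
Reached (1/9) = 1. Collecting the sign flips along the way, the symbol is -1.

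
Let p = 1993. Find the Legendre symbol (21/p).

-1

Reciprocity: 21 ≡ 1 and 1993 ≡ 1 (mod 4), so (21/1993) = +(1993/21).
Reduce top mod 21: now compute (19/21).
Reciprocity: 19 ≡ 3 and 21 ≡ 1 (mod 4), so (19/21) = +(21/19).
Reduce top mod 19: now compute (2/19).
Pull out 2: since 19 ≡ 3 (mod 8), (2/19) = -1.
Reached (1/19) = 1. Collecting the sign flips along the way, the symbol is -1.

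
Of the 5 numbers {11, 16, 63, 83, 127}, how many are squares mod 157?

(11/157) = +1 → QR.
(16/157) = +1 → QR.
(63/157) = -1 → non-residue.
(83/157) = -1 → non-residue.
(127/157) = +1 → QR.
Total quadratic residues among the 5: 3.

3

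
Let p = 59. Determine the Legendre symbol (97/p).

-1

First reduce: 97 ≡ 38 (mod 59).
Pull out 2: since 59 ≡ 3 (mod 8), (2/59) = -1.
Reciprocity: 19 ≡ 3 and 59 ≡ 3 (mod 4), so (19/59) = −(59/19).
Reduce top mod 19: now compute (2/19).
Pull out 2: since 19 ≡ 3 (mod 8), (2/19) = -1.
Reached (1/19) = 1. Collecting the sign flips along the way, the symbol is -1.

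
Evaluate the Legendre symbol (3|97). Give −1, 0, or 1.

Reciprocity: 3 ≡ 3 and 97 ≡ 1 (mod 4), so (3/97) = +(97/3).
Reduce top mod 3: now compute (1/3).
Reached (1/3) = 1. Collecting the sign flips along the way, the symbol is +1.

1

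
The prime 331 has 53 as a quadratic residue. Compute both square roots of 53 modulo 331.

66, 265

Since 331 ≡ 3 (mod 4), a square root of 53 is 53^((331+1)/4) = 53^83 mod 331.
Repeated squaring: 53^2≡161, 53^4≡103, 53^8≡17, 53^16≡289, 53^32≡109, 53^64≡296 (mod 331).
53^83 = 53^(64+16+2+1) ≡ 265 (mod 331).
Check: 265² = 70225 ≡ 53 (mod 331). The two roots are 66 and 265.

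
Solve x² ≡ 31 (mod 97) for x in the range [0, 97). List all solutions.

15, 82

97 ≡ 1 (mod 4), so we find a root by search.
Trying successive values, 15² = 225 ≡ 31 (mod 97). The other root is 97 − 15 = 82.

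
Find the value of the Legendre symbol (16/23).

Pull out 2^4: since 23 ≡ 7 (mod 8), (2/23) = +1, so (2/23)^4 = +1.
Reached (1/23) = 1. Collecting the sign flips along the way, the symbol is +1.

1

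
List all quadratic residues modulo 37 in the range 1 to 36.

Square k = 1,…,18 (k and 37−k give the same square):
1²=1, 2²=4, 3²=9, 4²=16, 5²=25, 6²=36, 7²≡12, 8²≡27, 9²≡7, 10²≡26, 11²≡10, 12²≡33, 13²≡21, 14²≡11, 15²≡3, 16²≡34, 17²≡30, 18²≡28 (mod 37).
So the quadratic residues mod 37 are {1, 3, 4, 7, 9, 10, 11, 12, 16, 21, 25, 26, 27, 28, 30, 33, 34, 36}.

1,3,4,7,9,10,11,12,16,21,25,26,27,28,30,33,34,36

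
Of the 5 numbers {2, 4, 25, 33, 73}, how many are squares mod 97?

(2/97) = +1 → QR.
(4/97) = +1 → QR.
(25/97) = +1 → QR.
(33/97) = +1 → QR.
(73/97) = +1 → QR.
Total quadratic residues among the 5: 5.

5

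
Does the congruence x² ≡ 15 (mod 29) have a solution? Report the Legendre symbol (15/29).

-1

Euler's criterion: (15/29) ≡ 15^14 (mod 29).
15^2 ≡ 22 (mod 29)
15^4 ≡ 20 (mod 29)
15^8 ≡ 23 (mod 29)
15^14 = 15^(8+4+2) ≡ 28 (mod 29).
Result is 28 ≡ −1, so (15/29) = −1.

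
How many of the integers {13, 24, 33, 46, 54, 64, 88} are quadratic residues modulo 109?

3

(13/109) = -1 → non-residue.
(24/109) = -1 → non-residue.
(33/109) = -1 → non-residue.
(46/109) = +1 → QR.
(54/109) = -1 → non-residue.
(64/109) = +1 → QR.
(88/109) = +1 → QR.
Total quadratic residues among the 7: 3.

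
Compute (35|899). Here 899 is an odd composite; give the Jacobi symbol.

Reciprocity: 35 ≡ 3 and 899 ≡ 3 (mod 4), so (35/899) = −(899/35).
Reduce top mod 35: now compute (24/35).
Pull out 2^3: since 35 ≡ 3 (mod 8), (2/35) = -1, so (2/35)^3 = -1.
Reciprocity: 3 ≡ 3 and 35 ≡ 3 (mod 4), so (3/35) = −(35/3).
Reduce top mod 3: now compute (2/3).
Pull out 2: since 3 ≡ 3 (mod 8), (2/3) = -1.
Reached (1/3) = 1. Collecting the sign flips along the way, the symbol is +1.

1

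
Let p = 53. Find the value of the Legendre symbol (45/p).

-1

Reciprocity: 45 ≡ 1 and 53 ≡ 1 (mod 4), so (45/53) = +(53/45).
Reduce top mod 45: now compute (8/45).
Pull out 2^3: since 45 ≡ 5 (mod 8), (2/45) = -1, so (2/45)^3 = -1.
Reached (1/45) = 1. Collecting the sign flips along the way, the symbol is -1.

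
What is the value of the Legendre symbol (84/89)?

Euler's criterion: (84/89) ≡ 84^44 (mod 89).
84^2 ≡ 25 (mod 89)
84^4 ≡ 2 (mod 89)
84^8 ≡ 4 (mod 89)
84^16 ≡ 16 (mod 89)
84^32 ≡ 78 (mod 89)
84^44 = 84^(32+8+4) ≡ 1 (mod 89).
Result is 1, so (84/89) = 1.

1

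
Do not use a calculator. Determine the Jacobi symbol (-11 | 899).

First reduce: -11 ≡ 888 (mod 899).
Pull out 2^3: since 899 ≡ 3 (mod 8), (2/899) = -1, so (2/899)^3 = -1.
Reciprocity: 111 ≡ 3 and 899 ≡ 3 (mod 4), so (111/899) = −(899/111).
Reduce top mod 111: now compute (11/111).
Reciprocity: 11 ≡ 3 and 111 ≡ 3 (mod 4), so (11/111) = −(111/11).
Reduce top mod 11: now compute (1/11).
Reached (1/11) = 1. Collecting the sign flips along the way, the symbol is -1.

-1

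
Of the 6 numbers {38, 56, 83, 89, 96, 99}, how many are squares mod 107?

4

(38/107) = -1 → non-residue.
(56/107) = +1 → QR.
(83/107) = +1 → QR.
(89/107) = +1 → QR.
(96/107) = -1 → non-residue.
(99/107) = +1 → QR.
Total quadratic residues among the 6: 4.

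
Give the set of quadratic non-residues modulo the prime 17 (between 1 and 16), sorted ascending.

Square k = 1,…,8 (k and 17−k give the same square):
1²=1, 2²=4, 3²=9, 4²=16, 5²≡8, 6²≡2, 7²≡15, 8²≡13 (mod 17).
The residues are {1, 2, 4, 8, 9, 13, 15, 16}; the non-residues are the remaining 8 nonzero classes.

3 5 6 7 10 11 12 14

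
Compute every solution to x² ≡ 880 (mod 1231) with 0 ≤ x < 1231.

Since 1231 ≡ 3 (mod 4), a square root of 880 is 880^((1231+1)/4) = 880^308 mod 1231.
Repeated squaring: 880^2≡101, 880^4≡353, 880^8≡278, 880^16≡962, 880^32≡963, 880^64≡426, 880^128≡519, 880^256≡1003 (mod 1231).
880^308 = 880^(256+32+16+4) ≡ 729 (mod 1231).
Check: 729² = 531441 ≡ 880 (mod 1231). The two roots are 502 and 729.

502, 729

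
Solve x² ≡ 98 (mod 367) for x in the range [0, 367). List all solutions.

Since 367 ≡ 3 (mod 4), a square root of 98 is 98^((367+1)/4) = 98^92 mod 367.
Repeated squaring: 98^2≡62, 98^4≡174, 98^8≡182, 98^16≡94, 98^32≡28, 98^64≡50 (mod 367).
98^92 = 98^(64+16+8+4) ≡ 181 (mod 367).
Check: 181² = 32761 ≡ 98 (mod 367). The two roots are 181 and 186.

181, 186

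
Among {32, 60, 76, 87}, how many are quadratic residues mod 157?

(32/157) = -1 → non-residue.
(60/157) = -1 → non-residue.
(76/157) = +1 → QR.
(87/157) = -1 → non-residue.
Total quadratic residues among the 4: 1.

1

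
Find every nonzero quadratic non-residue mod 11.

2, 6, 7, 8, 10

Square k = 1,…,5 (k and 11−k give the same square):
1²=1, 2²=4, 3²=9, 4²≡5, 5²≡3 (mod 11).
The residues are {1, 3, 4, 5, 9}; the non-residues are the remaining 5 nonzero classes.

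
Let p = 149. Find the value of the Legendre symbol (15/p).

Reciprocity: 15 ≡ 3 and 149 ≡ 1 (mod 4), so (15/149) = +(149/15).
Reduce top mod 15: now compute (14/15).
Pull out 2: since 15 ≡ 7 (mod 8), (2/15) = +1.
Reciprocity: 7 ≡ 3 and 15 ≡ 3 (mod 4), so (7/15) = −(15/7).
Reduce top mod 7: now compute (1/7).
Reached (1/7) = 1. Collecting the sign flips along the way, the symbol is -1.

-1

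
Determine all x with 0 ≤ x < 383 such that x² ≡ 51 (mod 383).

Since 383 ≡ 3 (mod 4), a square root of 51 is 51^((383+1)/4) = 51^96 mod 383.
Repeated squaring: 51^2≡303, 51^4≡272, 51^8≡65, 51^16≡12, 51^32≡144, 51^64≡54 (mod 383).
51^96 = 51^(64+32) ≡ 116 (mod 383).
Check: 116² = 13456 ≡ 51 (mod 383). The two roots are 116 and 267.

116, 267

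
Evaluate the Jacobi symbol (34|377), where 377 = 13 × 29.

Pull out 2: since 377 ≡ 1 (mod 8), (2/377) = +1.
Reciprocity: 17 ≡ 1 and 377 ≡ 1 (mod 4), so (17/377) = +(377/17).
Reduce top mod 17: now compute (3/17).
Reciprocity: 3 ≡ 3 and 17 ≡ 1 (mod 4), so (3/17) = +(17/3).
Reduce top mod 3: now compute (2/3).
Pull out 2: since 3 ≡ 3 (mod 8), (2/3) = -1.
Reached (1/3) = 1. Collecting the sign flips along the way, the symbol is -1.

-1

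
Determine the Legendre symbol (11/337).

-1

Euler's criterion: (11/337) ≡ 11^168 (mod 337).
11^2 ≡ 121 (mod 337)
11^4 ≡ 150 (mod 337)
11^8 ≡ 258 (mod 337)
11^16 ≡ 175 (mod 337)
11^32 ≡ 295 (mod 337)
11^64 ≡ 79 (mod 337)
11^128 ≡ 175 (mod 337)
11^168 = 11^(128+32+8) ≡ 336 (mod 337).
Result is 336 ≡ −1, so (11/337) = −1.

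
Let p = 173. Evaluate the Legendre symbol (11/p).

-1

Reciprocity: 11 ≡ 3 and 173 ≡ 1 (mod 4), so (11/173) = +(173/11).
Reduce top mod 11: now compute (8/11).
Pull out 2^3: since 11 ≡ 3 (mod 8), (2/11) = -1, so (2/11)^3 = -1.
Reached (1/11) = 1. Collecting the sign flips along the way, the symbol is -1.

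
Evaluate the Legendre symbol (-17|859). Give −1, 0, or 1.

First reduce: -17 ≡ 842 (mod 859).
Pull out 2: since 859 ≡ 3 (mod 8), (2/859) = -1.
Reciprocity: 421 ≡ 1 and 859 ≡ 3 (mod 4), so (421/859) = +(859/421).
Reduce top mod 421: now compute (17/421).
Reciprocity: 17 ≡ 1 and 421 ≡ 1 (mod 4), so (17/421) = +(421/17).
Reduce top mod 17: now compute (13/17).
Reciprocity: 13 ≡ 1 and 17 ≡ 1 (mod 4), so (13/17) = +(17/13).
Reduce top mod 13: now compute (4/13).
Pull out 2^2: since 13 ≡ 5 (mod 8), (2/13) = -1, so (2/13)^2 = +1.
Reached (1/13) = 1. Collecting the sign flips along the way, the symbol is -1.

-1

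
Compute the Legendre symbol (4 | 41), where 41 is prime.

Pull out 2^2: since 41 ≡ 1 (mod 8), (2/41) = +1, so (2/41)^2 = +1.
Reached (1/41) = 1. Collecting the sign flips along the way, the symbol is +1.

1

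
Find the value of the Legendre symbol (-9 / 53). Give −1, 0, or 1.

First reduce: -9 ≡ 44 (mod 53).
Pull out 2^2: since 53 ≡ 5 (mod 8), (2/53) = -1, so (2/53)^2 = +1.
Reciprocity: 11 ≡ 3 and 53 ≡ 1 (mod 4), so (11/53) = +(53/11).
Reduce top mod 11: now compute (9/11).
Reciprocity: 9 ≡ 1 and 11 ≡ 3 (mod 4), so (9/11) = +(11/9).
Reduce top mod 9: now compute (2/9).
Pull out 2: since 9 ≡ 1 (mod 8), (2/9) = +1.
Reached (1/9) = 1. Collecting the sign flips along the way, the symbol is +1.

1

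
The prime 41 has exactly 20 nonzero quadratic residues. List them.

Square k = 1,…,20 (k and 41−k give the same square):
1²=1, 2²=4, 3²=9, 4²=16, 5²=25, 6²=36, 7²≡8, 8²≡23, 9²≡40, 10²≡18, 11²≡39, 12²≡21, 13²≡5, 14²≡32, 15²≡20, 16²≡10, 17²≡2, 18²≡37, 19²≡33, 20²≡31 (mod 41).
So the quadratic residues mod 41 are {1, 2, 4, 5, 8, 9, 10, 16, 18, 20, 21, 23, 25, 31, 32, 33, 36, 37, 39, 40}.

1, 2, 4, 5, 8, 9, 10, 16, 18, 20, 21, 23, 25, 31, 32, 33, 36, 37, 39, 40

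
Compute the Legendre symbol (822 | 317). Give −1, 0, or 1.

-1

First reduce: 822 ≡ 188 (mod 317).
Pull out 2^2: since 317 ≡ 5 (mod 8), (2/317) = -1, so (2/317)^2 = +1.
Reciprocity: 47 ≡ 3 and 317 ≡ 1 (mod 4), so (47/317) = +(317/47).
Reduce top mod 47: now compute (35/47).
Reciprocity: 35 ≡ 3 and 47 ≡ 3 (mod 4), so (35/47) = −(47/35).
Reduce top mod 35: now compute (12/35).
Pull out 2^2: since 35 ≡ 3 (mod 8), (2/35) = -1, so (2/35)^2 = +1.
Reciprocity: 3 ≡ 3 and 35 ≡ 3 (mod 4), so (3/35) = −(35/3).
Reduce top mod 3: now compute (2/3).
Pull out 2: since 3 ≡ 3 (mod 8), (2/3) = -1.
Reached (1/3) = 1. Collecting the sign flips along the way, the symbol is -1.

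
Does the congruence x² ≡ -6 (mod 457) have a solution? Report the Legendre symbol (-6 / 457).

First reduce: -6 ≡ 451 (mod 457).
Reciprocity: 451 ≡ 3 and 457 ≡ 1 (mod 4), so (451/457) = +(457/451).
Reduce top mod 451: now compute (6/451).
Pull out 2: since 451 ≡ 3 (mod 8), (2/451) = -1.
Reciprocity: 3 ≡ 3 and 451 ≡ 3 (mod 4), so (3/451) = −(451/3).
Reduce top mod 3: now compute (1/3).
Reached (1/3) = 1. Collecting the sign flips along the way, the symbol is +1.

1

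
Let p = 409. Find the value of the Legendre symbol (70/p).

-1

Euler's criterion: (70/409) ≡ 70^204 (mod 409).
70^2 ≡ 401 (mod 409)
70^4 ≡ 64 (mod 409)
70^8 ≡ 6 (mod 409)
70^16 ≡ 36 (mod 409)
70^32 ≡ 69 (mod 409)
70^64 ≡ 262 (mod 409)
70^128 ≡ 341 (mod 409)
70^204 = 70^(128+64+8+4) ≡ 408 (mod 409).
Result is 408 ≡ −1, so (70/409) = −1.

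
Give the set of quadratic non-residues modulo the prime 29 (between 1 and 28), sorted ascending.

Square k = 1,…,14 (k and 29−k give the same square):
1²=1, 2²=4, 3²=9, 4²=16, 5²=25, 6²≡7, 7²≡20, 8²≡6, 9²≡23, 10²≡13, 11²≡5, 12²≡28, 13²≡24, 14²≡22 (mod 29).
The residues are {1, 4, 5, 6, 7, 9, 13, 16, 20, 22, 23, 24, 25, 28}; the non-residues are the remaining 14 nonzero classes.

2 3 8 10 11 12 14 15 17 18 19 21 26 27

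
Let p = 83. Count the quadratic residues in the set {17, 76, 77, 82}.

2

(17/83) = +1 → QR.
(76/83) = -1 → non-residue.
(77/83) = +1 → QR.
(82/83) = -1 → non-residue.
Total quadratic residues among the 4: 2.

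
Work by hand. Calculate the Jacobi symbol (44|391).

1

Pull out 2^2: since 391 ≡ 7 (mod 8), (2/391) = +1, so (2/391)^2 = +1.
Reciprocity: 11 ≡ 3 and 391 ≡ 3 (mod 4), so (11/391) = −(391/11).
Reduce top mod 11: now compute (6/11).
Pull out 2: since 11 ≡ 3 (mod 8), (2/11) = -1.
Reciprocity: 3 ≡ 3 and 11 ≡ 3 (mod 4), so (3/11) = −(11/3).
Reduce top mod 3: now compute (2/3).
Pull out 2: since 3 ≡ 3 (mod 8), (2/3) = -1.
Reached (1/3) = 1. Collecting the sign flips along the way, the symbol is +1.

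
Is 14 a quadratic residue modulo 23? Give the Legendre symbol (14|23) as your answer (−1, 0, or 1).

Pull out 2: since 23 ≡ 7 (mod 8), (2/23) = +1.
Reciprocity: 7 ≡ 3 and 23 ≡ 3 (mod 4), so (7/23) = −(23/7).
Reduce top mod 7: now compute (2/7).
Pull out 2: since 7 ≡ 7 (mod 8), (2/7) = +1.
Reached (1/7) = 1. Collecting the sign flips along the way, the symbol is -1.

-1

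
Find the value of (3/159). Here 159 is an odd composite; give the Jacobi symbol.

Reciprocity: 3 ≡ 3 and 159 ≡ 3 (mod 4), so (3/159) = −(159/3).
Reduce top mod 3: now compute (0/3).
Top reduces to 0: gcd > 1, so the symbol is 0.

0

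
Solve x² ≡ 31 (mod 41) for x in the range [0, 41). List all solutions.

41 ≡ 1 (mod 4), so we find a root by search.
Trying successive values, 20² = 400 ≡ 31 (mod 41). The other root is 41 − 20 = 21.

20, 21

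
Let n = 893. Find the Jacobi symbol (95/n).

0

Reciprocity: 95 ≡ 3 and 893 ≡ 1 (mod 4), so (95/893) = +(893/95).
Reduce top mod 95: now compute (38/95).
Pull out 2: since 95 ≡ 7 (mod 8), (2/95) = +1.
Reciprocity: 19 ≡ 3 and 95 ≡ 3 (mod 4), so (19/95) = −(95/19).
Reduce top mod 19: now compute (0/19).
Top reduces to 0: gcd > 1, so the symbol is 0.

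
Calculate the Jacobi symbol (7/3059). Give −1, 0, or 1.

0

Reciprocity: 7 ≡ 3 and 3059 ≡ 3 (mod 4), so (7/3059) = −(3059/7).
Reduce top mod 7: now compute (0/7).
Top reduces to 0: gcd > 1, so the symbol is 0.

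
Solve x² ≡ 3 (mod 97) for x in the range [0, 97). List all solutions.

97 ≡ 1 (mod 4), so we find a root by search.
Trying successive values, 10² = 100 ≡ 3 (mod 97). The other root is 97 − 10 = 87.

10, 87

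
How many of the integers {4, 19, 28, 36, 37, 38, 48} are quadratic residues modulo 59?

5

(4/59) = +1 → QR.
(19/59) = +1 → QR.
(28/59) = +1 → QR.
(36/59) = +1 → QR.
(37/59) = -1 → non-residue.
(38/59) = -1 → non-residue.
(48/59) = +1 → QR.
Total quadratic residues among the 7: 5.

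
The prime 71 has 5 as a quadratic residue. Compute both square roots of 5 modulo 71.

Since 71 ≡ 3 (mod 4), a square root of 5 is 5^((71+1)/4) = 5^18 mod 71.
Repeated squaring: 5^2≡25, 5^4≡57, 5^8≡54, 5^16≡5 (mod 71).
5^18 = 5^(16+2) ≡ 54 (mod 71).
Check: 54² = 2916 ≡ 5 (mod 71). The two roots are 17 and 54.

17, 54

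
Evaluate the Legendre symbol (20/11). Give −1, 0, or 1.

First reduce: 20 ≡ 9 (mod 11).
Reciprocity: 9 ≡ 1 and 11 ≡ 3 (mod 4), so (9/11) = +(11/9).
Reduce top mod 9: now compute (2/9).
Pull out 2: since 9 ≡ 1 (mod 8), (2/9) = +1.
Reached (1/9) = 1. Collecting the sign flips along the way, the symbol is +1.

1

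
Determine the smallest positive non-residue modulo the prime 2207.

(2/2207) = +1, so 2 is a residue.
(3/2207) = +1, so 3 is a residue.
(4/2207) = +1, so 4 is a residue.
(5/2207) = −1, so 5 is the smallest positive non-residue mod 2207.

5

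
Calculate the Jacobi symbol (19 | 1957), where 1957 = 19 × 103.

0

Reciprocity: 19 ≡ 3 and 1957 ≡ 1 (mod 4), so (19/1957) = +(1957/19).
Reduce top mod 19: now compute (0/19).
Top reduces to 0: gcd > 1, so the symbol is 0.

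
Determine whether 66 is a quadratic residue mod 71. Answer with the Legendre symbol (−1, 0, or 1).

-1

Euler's criterion: (66/71) ≡ 66^35 (mod 71).
66^2 ≡ 25 (mod 71)
66^4 ≡ 57 (mod 71)
66^8 ≡ 54 (mod 71)
66^16 ≡ 5 (mod 71)
66^32 ≡ 25 (mod 71)
66^35 = 66^(32+2+1) ≡ 70 (mod 71).
Result is 70 ≡ −1, so (66/71) = −1.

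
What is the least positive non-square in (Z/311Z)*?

(2/311) = +1, so 2 is a residue.
(3/311) = +1, so 3 is a residue.
(4/311) = +1, so 4 is a residue.
(5/311) = +1, so 5 is a residue.
(6/311) = +1, so 6 is a residue.
(7/311) = +1, so 7 is a residue.
(8/311) = +1, so 8 is a residue.
(9/311) = +1, so 9 is a residue.
(10/311) = +1, so 10 is a residue.
(11/311) = −1, so 11 is the smallest positive non-residue mod 311.

11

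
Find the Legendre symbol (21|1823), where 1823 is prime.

1

Reciprocity: 21 ≡ 1 and 1823 ≡ 3 (mod 4), so (21/1823) = +(1823/21).
Reduce top mod 21: now compute (17/21).
Reciprocity: 17 ≡ 1 and 21 ≡ 1 (mod 4), so (17/21) = +(21/17).
Reduce top mod 17: now compute (4/17).
Pull out 2^2: since 17 ≡ 1 (mod 8), (2/17) = +1, so (2/17)^2 = +1.
Reached (1/17) = 1. Collecting the sign flips along the way, the symbol is +1.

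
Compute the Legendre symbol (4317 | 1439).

First reduce: 4317 ≡ 0 (mod 1439).
Top reduces to 0: gcd > 1, so the symbol is 0.

0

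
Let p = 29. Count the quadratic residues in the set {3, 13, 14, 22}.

(3/29) = -1 → non-residue.
(13/29) = +1 → QR.
(14/29) = -1 → non-residue.
(22/29) = +1 → QR.
Total quadratic residues among the 4: 2.

2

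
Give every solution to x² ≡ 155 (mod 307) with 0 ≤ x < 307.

48, 259

Since 307 ≡ 3 (mod 4), a square root of 155 is 155^((307+1)/4) = 155^77 mod 307.
Repeated squaring: 155^2≡79, 155^4≡101, 155^8≡70, 155^16≡295, 155^32≡144, 155^64≡167 (mod 307).
155^77 = 155^(64+8+4+1) ≡ 259 (mod 307).
Check: 259² = 67081 ≡ 155 (mod 307). The two roots are 48 and 259.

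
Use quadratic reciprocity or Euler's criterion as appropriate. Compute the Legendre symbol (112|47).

First reduce: 112 ≡ 18 (mod 47).
Pull out 2: since 47 ≡ 7 (mod 8), (2/47) = +1.
Reciprocity: 9 ≡ 1 and 47 ≡ 3 (mod 4), so (9/47) = +(47/9).
Reduce top mod 9: now compute (2/9).
Pull out 2: since 9 ≡ 1 (mod 8), (2/9) = +1.
Reached (1/9) = 1. Collecting the sign flips along the way, the symbol is +1.

1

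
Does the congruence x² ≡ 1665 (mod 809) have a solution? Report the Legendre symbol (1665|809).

-1

First reduce: 1665 ≡ 47 (mod 809).
Reciprocity: 47 ≡ 3 and 809 ≡ 1 (mod 4), so (47/809) = +(809/47).
Reduce top mod 47: now compute (10/47).
Pull out 2: since 47 ≡ 7 (mod 8), (2/47) = +1.
Reciprocity: 5 ≡ 1 and 47 ≡ 3 (mod 4), so (5/47) = +(47/5).
Reduce top mod 5: now compute (2/5).
Pull out 2: since 5 ≡ 5 (mod 8), (2/5) = -1.
Reached (1/5) = 1. Collecting the sign flips along the way, the symbol is -1.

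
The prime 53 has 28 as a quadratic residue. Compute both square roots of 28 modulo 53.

53 ≡ 1 (mod 4), so we find a root by search.
Trying successive values, 9² = 81 ≡ 28 (mod 53). The other root is 53 − 9 = 44.

9, 44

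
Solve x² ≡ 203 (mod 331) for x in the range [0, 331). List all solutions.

62, 269

Since 331 ≡ 3 (mod 4), a square root of 203 is 203^((331+1)/4) = 203^83 mod 331.
Repeated squaring: 203^2≡165, 203^4≡83, 203^8≡269, 203^16≡203, 203^32≡165, 203^64≡83 (mod 331).
203^83 = 203^(64+16+2+1) ≡ 269 (mod 331).
Check: 269² = 72361 ≡ 203 (mod 331). The two roots are 62 and 269.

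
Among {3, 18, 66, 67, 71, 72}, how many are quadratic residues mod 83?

1

(3/83) = +1 → QR.
(18/83) = -1 → non-residue.
(66/83) = -1 → non-residue.
(67/83) = -1 → non-residue.
(71/83) = -1 → non-residue.
(72/83) = -1 → non-residue.
Total quadratic residues among the 6: 1.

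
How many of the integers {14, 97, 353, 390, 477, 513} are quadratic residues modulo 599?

(14/599) = -1 → non-residue.
(97/599) = -1 → non-residue.
(353/599) = -1 → non-residue.
(390/599) = +1 → QR.
(477/599) = +1 → QR.
(513/599) = +1 → QR.
Total quadratic residues among the 6: 3.

3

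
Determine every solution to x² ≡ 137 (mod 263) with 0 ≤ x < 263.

20, 243

Since 263 ≡ 3 (mod 4), a square root of 137 is 137^((263+1)/4) = 137^66 mod 263.
Repeated squaring: 137^2≡96, 137^4≡11, 137^8≡121, 137^16≡176, 137^32≡205, 137^64≡208 (mod 263).
137^66 = 137^(64+2) ≡ 243 (mod 263).
Check: 243² = 59049 ≡ 137 (mod 263). The two roots are 20 and 243.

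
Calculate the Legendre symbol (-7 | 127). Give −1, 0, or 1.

1

First reduce: -7 ≡ 120 (mod 127).
Pull out 2^3: since 127 ≡ 7 (mod 8), (2/127) = +1, so (2/127)^3 = +1.
Reciprocity: 15 ≡ 3 and 127 ≡ 3 (mod 4), so (15/127) = −(127/15).
Reduce top mod 15: now compute (7/15).
Reciprocity: 7 ≡ 3 and 15 ≡ 3 (mod 4), so (7/15) = −(15/7).
Reduce top mod 7: now compute (1/7).
Reached (1/7) = 1. Collecting the sign flips along the way, the symbol is +1.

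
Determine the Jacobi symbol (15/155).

Reciprocity: 15 ≡ 3 and 155 ≡ 3 (mod 4), so (15/155) = −(155/15).
Reduce top mod 15: now compute (5/15).
Reciprocity: 5 ≡ 1 and 15 ≡ 3 (mod 4), so (5/15) = +(15/5).
Reduce top mod 5: now compute (0/5).
Top reduces to 0: gcd > 1, so the symbol is 0.

0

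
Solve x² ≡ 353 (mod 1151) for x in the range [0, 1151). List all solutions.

137, 1014

Since 1151 ≡ 3 (mod 4), a square root of 353 is 353^((1151+1)/4) = 353^288 mod 1151.
Repeated squaring: 353^2≡301, 353^4≡823, 353^8≡541, 353^16≡327, 353^32≡1037, 353^64≡335, 353^128≡578, 353^256≡294 (mod 1151).
353^288 = 353^(256+32) ≡ 1014 (mod 1151).
Check: 1014² = 1028196 ≡ 353 (mod 1151). The two roots are 137 and 1014.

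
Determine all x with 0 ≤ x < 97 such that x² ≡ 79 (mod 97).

97 ≡ 1 (mod 4), so we find a root by search.
Trying successive values, 46² = 2116 ≡ 79 (mod 97). The other root is 97 − 46 = 51.

46, 51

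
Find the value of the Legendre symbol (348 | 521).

-1

Pull out 2^2: since 521 ≡ 1 (mod 8), (2/521) = +1, so (2/521)^2 = +1.
Reciprocity: 87 ≡ 3 and 521 ≡ 1 (mod 4), so (87/521) = +(521/87).
Reduce top mod 87: now compute (86/87).
Pull out 2: since 87 ≡ 7 (mod 8), (2/87) = +1.
Reciprocity: 43 ≡ 3 and 87 ≡ 3 (mod 4), so (43/87) = −(87/43).
Reduce top mod 43: now compute (1/43).
Reached (1/43) = 1. Collecting the sign flips along the way, the symbol is -1.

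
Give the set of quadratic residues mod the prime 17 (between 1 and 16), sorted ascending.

1, 2, 4, 8, 9, 13, 15, 16

Square k = 1,…,8 (k and 17−k give the same square):
1²=1, 2²=4, 3²=9, 4²=16, 5²≡8, 6²≡2, 7²≡15, 8²≡13 (mod 17).
So the quadratic residues mod 17 are {1, 2, 4, 8, 9, 13, 15, 16}.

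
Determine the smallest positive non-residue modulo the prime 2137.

5

(2/2137) = +1, so 2 is a residue.
(3/2137) = +1, so 3 is a residue.
(4/2137) = +1, so 4 is a residue.
(5/2137) = −1, so 5 is the smallest positive non-residue mod 2137.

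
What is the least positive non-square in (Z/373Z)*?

2

(2/373) = −1, so 2 is the smallest positive non-residue mod 373.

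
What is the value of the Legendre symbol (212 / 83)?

First reduce: 212 ≡ 46 (mod 83).
Pull out 2: since 83 ≡ 3 (mod 8), (2/83) = -1.
Reciprocity: 23 ≡ 3 and 83 ≡ 3 (mod 4), so (23/83) = −(83/23).
Reduce top mod 23: now compute (14/23).
Pull out 2: since 23 ≡ 7 (mod 8), (2/23) = +1.
Reciprocity: 7 ≡ 3 and 23 ≡ 3 (mod 4), so (7/23) = −(23/7).
Reduce top mod 7: now compute (2/7).
Pull out 2: since 7 ≡ 7 (mod 8), (2/7) = +1.
Reached (1/7) = 1. Collecting the sign flips along the way, the symbol is -1.

-1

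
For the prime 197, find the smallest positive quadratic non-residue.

2

(2/197) = −1, so 2 is the smallest positive non-residue mod 197.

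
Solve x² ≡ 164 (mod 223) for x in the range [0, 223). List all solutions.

68, 155

Since 223 ≡ 3 (mod 4), a square root of 164 is 164^((223+1)/4) = 164^56 mod 223.
Repeated squaring: 164^2≡136, 164^4≡210, 164^8≡169, 164^16≡17, 164^32≡66 (mod 223).
164^56 = 164^(32+16+8) ≡ 68 (mod 223).
Check: 68² = 4624 ≡ 164 (mod 223). The two roots are 68 and 155.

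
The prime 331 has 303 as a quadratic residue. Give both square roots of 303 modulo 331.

Since 331 ≡ 3 (mod 4), a square root of 303 is 303^((331+1)/4) = 303^83 mod 331.
Repeated squaring: 303^2≡122, 303^4≡320, 303^8≡121, 303^16≡77, 303^32≡302, 303^64≡179 (mod 331).
303^83 = 303^(64+16+2+1) ≡ 36 (mod 331).
Check: 36² = 1296 ≡ 303 (mod 331). The two roots are 36 and 295.

36, 295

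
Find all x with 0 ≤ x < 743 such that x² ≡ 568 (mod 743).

Since 743 ≡ 3 (mod 4), a square root of 568 is 568^((743+1)/4) = 568^186 mod 743.
Repeated squaring: 568^2≡162, 568^4≡239, 568^8≡653, 568^16≡670, 568^32≡128, 568^64≡38, 568^128≡701 (mod 743).
568^186 = 568^(128+32+16+8+2) ≡ 198 (mod 743).
Check: 198² = 39204 ≡ 568 (mod 743). The two roots are 198 and 545.

198, 545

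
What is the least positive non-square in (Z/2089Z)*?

(2/2089) = +1, so 2 is a residue.
(3/2089) = +1, so 3 is a residue.
(4/2089) = +1, so 4 is a residue.
(5/2089) = +1, so 5 is a residue.
(6/2089) = +1, so 6 is a residue.
(7/2089) = −1, so 7 is the smallest positive non-residue mod 2089.

7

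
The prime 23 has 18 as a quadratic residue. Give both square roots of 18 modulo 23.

8, 15

Since 23 ≡ 3 (mod 4), a square root of 18 is 18^((23+1)/4) = 18^6 mod 23.
Repeated squaring: 18^2≡2, 18^4≡4 (mod 23).
18^6 = 18^(4+2) ≡ 8 (mod 23).
Check: 8² = 64 ≡ 18 (mod 23). The two roots are 8 and 15.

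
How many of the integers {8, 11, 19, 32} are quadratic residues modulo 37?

(8/37) = -1 → non-residue.
(11/37) = +1 → QR.
(19/37) = -1 → non-residue.
(32/37) = -1 → non-residue.
Total quadratic residues among the 4: 1.

1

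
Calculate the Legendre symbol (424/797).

1

Pull out 2^3: since 797 ≡ 5 (mod 8), (2/797) = -1, so (2/797)^3 = -1.
Reciprocity: 53 ≡ 1 and 797 ≡ 1 (mod 4), so (53/797) = +(797/53).
Reduce top mod 53: now compute (2/53).
Pull out 2: since 53 ≡ 5 (mod 8), (2/53) = -1.
Reached (1/53) = 1. Collecting the sign flips along the way, the symbol is +1.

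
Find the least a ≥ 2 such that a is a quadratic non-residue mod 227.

2

(2/227) = −1, so 2 is the smallest positive non-residue mod 227.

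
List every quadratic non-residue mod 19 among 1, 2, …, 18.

Square k = 1,…,9 (k and 19−k give the same square):
1²=1, 2²=4, 3²=9, 4²=16, 5²≡6, 6²≡17, 7²≡11, 8²≡7, 9²≡5 (mod 19).
The residues are {1, 4, 5, 6, 7, 9, 11, 16, 17}; the non-residues are the remaining 9 nonzero classes.

2,3,8,10,12,13,14,15,18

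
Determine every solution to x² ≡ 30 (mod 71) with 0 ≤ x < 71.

Since 71 ≡ 3 (mod 4), a square root of 30 is 30^((71+1)/4) = 30^18 mod 71.
Repeated squaring: 30^2≡48, 30^4≡32, 30^8≡30, 30^16≡48 (mod 71).
30^18 = 30^(16+2) ≡ 32 (mod 71).
Check: 32² = 1024 ≡ 30 (mod 71). The two roots are 32 and 39.

32, 39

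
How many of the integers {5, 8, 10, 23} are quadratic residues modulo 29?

2

(5/29) = +1 → QR.
(8/29) = -1 → non-residue.
(10/29) = -1 → non-residue.
(23/29) = +1 → QR.
Total quadratic residues among the 4: 2.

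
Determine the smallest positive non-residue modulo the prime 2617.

(2/2617) = +1, so 2 is a residue.
(3/2617) = +1, so 3 is a residue.
(4/2617) = +1, so 4 is a residue.
(5/2617) = −1, so 5 is the smallest positive non-residue mod 2617.

5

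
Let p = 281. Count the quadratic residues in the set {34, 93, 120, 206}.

1

(34/281) = +1 → QR.
(93/281) = -1 → non-residue.
(120/281) = -1 → non-residue.
(206/281) = -1 → non-residue.
Total quadratic residues among the 4: 1.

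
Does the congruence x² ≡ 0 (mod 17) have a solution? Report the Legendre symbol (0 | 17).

Top reduces to 0: gcd > 1, so the symbol is 0.

0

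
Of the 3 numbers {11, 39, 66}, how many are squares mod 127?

1

(11/127) = +1 → QR.
(39/127) = -1 → non-residue.
(66/127) = -1 → non-residue.
Total quadratic residues among the 3: 1.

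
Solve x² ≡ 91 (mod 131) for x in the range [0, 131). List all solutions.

Since 131 ≡ 3 (mod 4), a square root of 91 is 91^((131+1)/4) = 91^33 mod 131.
Repeated squaring: 91^2≡28, 91^4≡129, 91^8≡4, 91^16≡16, 91^32≡125 (mod 131).
91^33 = 91^(32+1) ≡ 109 (mod 131).
Check: 109² = 11881 ≡ 91 (mod 131). The two roots are 22 and 109.

22, 109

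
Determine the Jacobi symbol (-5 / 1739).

First reduce: -5 ≡ 1734 (mod 1739).
Pull out 2: since 1739 ≡ 3 (mod 8), (2/1739) = -1.
Reciprocity: 867 ≡ 3 and 1739 ≡ 3 (mod 4), so (867/1739) = −(1739/867).
Reduce top mod 867: now compute (5/867).
Reciprocity: 5 ≡ 1 and 867 ≡ 3 (mod 4), so (5/867) = +(867/5).
Reduce top mod 5: now compute (2/5).
Pull out 2: since 5 ≡ 5 (mod 8), (2/5) = -1.
Reached (1/5) = 1. Collecting the sign flips along the way, the symbol is -1.

-1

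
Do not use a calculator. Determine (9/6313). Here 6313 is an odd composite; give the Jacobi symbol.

Reciprocity: 9 ≡ 1 and 6313 ≡ 1 (mod 4), so (9/6313) = +(6313/9).
Reduce top mod 9: now compute (4/9).
Pull out 2^2: since 9 ≡ 1 (mod 8), (2/9) = +1, so (2/9)^2 = +1.
Reached (1/9) = 1. Collecting the sign flips along the way, the symbol is +1.

1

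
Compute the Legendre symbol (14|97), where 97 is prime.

Pull out 2: since 97 ≡ 1 (mod 8), (2/97) = +1.
Reciprocity: 7 ≡ 3 and 97 ≡ 1 (mod 4), so (7/97) = +(97/7).
Reduce top mod 7: now compute (6/7).
Pull out 2: since 7 ≡ 7 (mod 8), (2/7) = +1.
Reciprocity: 3 ≡ 3 and 7 ≡ 3 (mod 4), so (3/7) = −(7/3).
Reduce top mod 3: now compute (1/3).
Reached (1/3) = 1. Collecting the sign flips along the way, the symbol is -1.

-1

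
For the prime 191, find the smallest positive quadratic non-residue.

7

(2/191) = +1, so 2 is a residue.
(3/191) = +1, so 3 is a residue.
(4/191) = +1, so 4 is a residue.
(5/191) = +1, so 5 is a residue.
(6/191) = +1, so 6 is a residue.
(7/191) = −1, so 7 is the smallest positive non-residue mod 191.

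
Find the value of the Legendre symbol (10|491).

Pull out 2: since 491 ≡ 3 (mod 8), (2/491) = -1.
Reciprocity: 5 ≡ 1 and 491 ≡ 3 (mod 4), so (5/491) = +(491/5).
Reduce top mod 5: now compute (1/5).
Reached (1/5) = 1. Collecting the sign flips along the way, the symbol is -1.

-1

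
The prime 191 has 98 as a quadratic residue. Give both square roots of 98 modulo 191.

17, 174

Since 191 ≡ 3 (mod 4), a square root of 98 is 98^((191+1)/4) = 98^48 mod 191.
Repeated squaring: 98^2≡54, 98^4≡51, 98^8≡118, 98^16≡172, 98^32≡170 (mod 191).
98^48 = 98^(32+16) ≡ 17 (mod 191).
Check: 17² = 289 ≡ 98 (mod 191). The two roots are 17 and 174.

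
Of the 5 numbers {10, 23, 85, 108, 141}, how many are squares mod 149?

1

(10/149) = -1 → non-residue.
(23/149) = -1 → non-residue.
(85/149) = +1 → QR.
(108/149) = -1 → non-residue.
(141/149) = -1 → non-residue.
Total quadratic residues among the 5: 1.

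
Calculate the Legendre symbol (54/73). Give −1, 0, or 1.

1

Euler's criterion: (54/73) ≡ 54^36 (mod 73).
54^2 ≡ 69 (mod 73)
54^4 ≡ 16 (mod 73)
54^8 ≡ 37 (mod 73)
54^16 ≡ 55 (mod 73)
54^32 ≡ 32 (mod 73)
54^36 = 54^(32+4) ≡ 1 (mod 73).
Result is 1, so (54/73) = 1.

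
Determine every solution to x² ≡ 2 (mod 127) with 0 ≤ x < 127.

Since 127 ≡ 3 (mod 4), a square root of 2 is 2^((127+1)/4) = 2^32 mod 127.
Repeated squaring: 2^2≡4, 2^4≡16, 2^8≡2, 2^16≡4, 2^32≡16 (mod 127).
2^32 = 2^(32) ≡ 16 (mod 127).
Check: 16² = 256 ≡ 2 (mod 127). The two roots are 16 and 111.

16, 111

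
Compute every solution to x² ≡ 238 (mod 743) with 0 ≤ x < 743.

Since 743 ≡ 3 (mod 4), a square root of 238 is 238^((743+1)/4) = 238^186 mod 743.
Repeated squaring: 238^2≡176, 238^4≡513, 238^8≡147, 238^16≡62, 238^32≡129, 238^64≡295, 238^128≡94 (mod 743).
238^186 = 238^(128+32+16+8+2) ≡ 458 (mod 743).
Check: 458² = 209764 ≡ 238 (mod 743). The two roots are 285 and 458.

285, 458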